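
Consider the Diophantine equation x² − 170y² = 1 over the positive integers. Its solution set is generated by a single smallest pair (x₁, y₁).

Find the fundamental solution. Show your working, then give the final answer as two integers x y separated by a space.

√170 → a₀=13, period (26); ℓ=1 odd so k=1
a_0=13:  p_0=13·1+0=13,  q_0=13·0+1=1
a_1=26:  p_1=26·13+1=339,  q_1=26·1+0=26
→ (339, 26).  Check: 339²=114921, 170·26²=114920, difference 1.

339 26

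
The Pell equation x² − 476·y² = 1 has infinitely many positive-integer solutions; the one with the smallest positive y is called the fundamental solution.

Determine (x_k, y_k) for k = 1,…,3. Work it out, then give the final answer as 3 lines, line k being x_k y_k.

√476 = [21; 1,4,2,10,2,4,1,42, …], period ℓ=8 (even) → k=7
k=0  a_k=21  p_k/q_k = 21/1
k=1  a_k=1  p_k/q_k = 22/1
k=2  a_k=4  p_k/q_k = 109/5
k=3  a_k=2  p_k/q_k = 240/11
k=4  a_k=10  p_k/q_k = 2509/115
…
k=6  a_k=4  p_k/q_k = 23541/1079
k=7  a_k=1  p_k/q_k = 28799/1320
→ (28799, 1320).  Check: 28799²=829382401, 476·1320²=829382400, difference 1.
k=2:  x_2 = 28799·28799+476·1320·1320 = 1658764801,  y_2 = 28799·1320+1320·28799 = 76029360
k=3:  x_3 = 28799·1658764801+476·1320·76029360 = 95541534979199,  y_3 = 28799·76029360+1320·1658764801 = 4379139075960

28799 1320
1658764801 76029360
95541534979199 4379139075960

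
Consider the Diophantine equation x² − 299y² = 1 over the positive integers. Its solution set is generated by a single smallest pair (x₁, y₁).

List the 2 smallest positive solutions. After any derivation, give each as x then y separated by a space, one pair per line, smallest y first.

√299 = [17; 3,2,3,34, …], period ℓ=4 (even) → k=3
i=0: a=17 ⇒ p=17, q=1
i=1: a=3 ⇒ p=52, q=3
i=2: a=2 ⇒ p=121, q=7
i=3: a=3 ⇒ p=415, q=24
→ (415, 24).  Check: 415²=172225, 299·24²=172224, difference 1.
(415+24√299)^2 = 344449 + 19920√299

415 24
344449 19920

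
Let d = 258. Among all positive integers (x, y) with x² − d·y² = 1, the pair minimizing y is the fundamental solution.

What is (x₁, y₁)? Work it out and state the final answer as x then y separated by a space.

d=258: √d = [16; 16,32] (ℓ=2, even), read p_1/q_1
step 0: (16, 1)  from 16·(1,0) + (0,1)
step 1: (257, 16)  from 16·(16,1) + (1,0)
fundamental: x₁=257, y₁=16  (since 66049 − 258·256 = 1)

257 16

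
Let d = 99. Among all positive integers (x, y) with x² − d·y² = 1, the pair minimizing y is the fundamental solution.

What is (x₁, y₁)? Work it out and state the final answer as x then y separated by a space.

10 1

√99 → a₀=9, period (1,18); ℓ=2 even so k=1
k=0  a_k=9  p_k/q_k = 9/1
k=1  a_k=1  p_k/q_k = 10/1
(x₁, y₁) = (10, 1);  10² − 99·1² = 1 ✓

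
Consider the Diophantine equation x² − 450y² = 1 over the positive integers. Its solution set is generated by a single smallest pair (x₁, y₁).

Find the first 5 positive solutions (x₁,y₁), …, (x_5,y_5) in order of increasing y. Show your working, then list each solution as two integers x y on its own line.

d=450: √d = [21; 4,1,2,4,2,1,4,42] (ℓ=8, even), read p_7/q_7
k=0  a_k=21  p_k/q_k = 21/1
k=1  a_k=4  p_k/q_k = 85/4
k=2  a_k=1  p_k/q_k = 106/5
k=3  a_k=2  p_k/q_k = 297/14
k=4  a_k=4  p_k/q_k = 1294/61
k=5  a_k=2  p_k/q_k = 2885/136
k=6  a_k=1  p_k/q_k = 4179/197
k=7  a_k=4  p_k/q_k = 19601/924
→ (19601, 924).  Check: 19601²=384199201, 450·924²=384199200, difference 1.
n=2: (19601,924)∘(19601,924) = (19601·19601+450·924·924, 19601·924+924·19601) = (768398401,36222648)
n=3: (768398401,36222648)∘(19601,924) = (19601·768398401+450·924·36222648, 19601·36222648+924·768398401) = (30122754096401,1420000245972)
n=4: (30122754096401,1420000245972)∘(19601,924) = (19601·30122754096401+450·924·1420000245972, 19601·1420000245972+924·30122754096401) = (1180872205318713601,55666849606371696)
n=5: (1180872205318713601,55666849606371696)∘(19601,924) = (19601·1180872205318713601+450·924·55666849606371696, 19601·55666849606371696+924·1180872205318713601) = (46292552162781456490001,2182251836848982980620)

19601 924
768398401 36222648
30122754096401 1420000245972
1180872205318713601 55666849606371696
46292552162781456490001 2182251836848982980620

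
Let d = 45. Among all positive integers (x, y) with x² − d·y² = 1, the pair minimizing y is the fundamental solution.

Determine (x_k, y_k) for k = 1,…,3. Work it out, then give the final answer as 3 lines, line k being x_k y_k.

√45 → a₀=6, period (1,2,2,2,1,12); ℓ=6 even so k=5
i=0: a=6 ⇒ p=6, q=1
i=1: a=1 ⇒ p=7, q=1
…
i=3: a=2 ⇒ p=47, q=7
i=4: a=2 ⇒ p=114, q=17
i=5: a=1 ⇒ p=161, q=24
→ (161, 24).  Check: 161²=25921, 45·24²=25920, difference 1.
k=2:  x_2 = 161·161+45·24·24 = 51841,  y_2 = 161·24+24·161 = 7728
k=3:  x_3 = 161·51841+45·24·7728 = 16692641,  y_3 = 161·7728+24·51841 = 2488392

161 24
51841 7728
16692641 2488392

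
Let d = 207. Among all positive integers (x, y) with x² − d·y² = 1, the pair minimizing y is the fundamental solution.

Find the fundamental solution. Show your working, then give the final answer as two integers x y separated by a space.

d=207: √d = [14; 2,1,1,2,1,1,2,28] (ℓ=8, even), read p_7/q_7
a_0=14:  p_0=14·1+0=14,  q_0=14·0+1=1
a_1=2:  p_1=2·14+1=29,  q_1=2·1+0=2
a_2=1:  p_2=1·29+14=43,  q_2=1·2+1=3
a_3=1:  p_3=1·43+29=72,  q_3=1·3+2=5
a_4=2:  p_4=2·72+43=187,  q_4=2·5+3=13
a_5=1:  p_5=1·187+72=259,  q_5=1·13+5=18
a_6=1:  p_6=1·259+187=446,  q_6=1·18+13=31
a_7=2:  p_7=2·446+259=1151,  q_7=2·31+18=80
fundamental: x₁=1151, y₁=80  (since 1324801 − 207·6400 = 1)

1151 80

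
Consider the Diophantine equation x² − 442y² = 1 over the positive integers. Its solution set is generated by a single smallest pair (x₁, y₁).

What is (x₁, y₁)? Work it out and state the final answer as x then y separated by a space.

[21; 42] for √442; ℓ=1 ⇒ convergent index 1
step 0: (21, 1)  from 21·(1,0) + (0,1)
step 1: (883, 42)  from 42·(21,1) + (1,0)
→ (883, 42).  Check: 883²=779689, 442·42²=779688, difference 1.

883 42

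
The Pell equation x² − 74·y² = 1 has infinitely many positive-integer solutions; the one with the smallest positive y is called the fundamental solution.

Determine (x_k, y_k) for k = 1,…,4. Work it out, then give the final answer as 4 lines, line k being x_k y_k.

3699 430
27365201 3181140
202447753299 23534073290
1497708451540801 174105071018280

d=74: √d = [8; 1,1,1,1,16] (ℓ=5, odd), read p_9/q_9
i=0: a=8 ⇒ p=8, q=1
i=1: a=1 ⇒ p=9, q=1
…
i=4: a=1 ⇒ p=43, q=5
…
i=6: a=1 ⇒ p=757, q=88
…
i=8: a=1 ⇒ p=2228, q=259
i=9: a=1 ⇒ p=3699, q=430
fundamental: x₁=3699, y₁=430  (since 13682601 − 74·184900 = 1)
n=2: (3699,430)∘(3699,430) = (3699·3699+74·430·430, 3699·430+430·3699) = (27365201,3181140)
n=3: (27365201,3181140)∘(3699,430) = (3699·27365201+74·430·3181140, 3699·3181140+430·27365201) = (202447753299,23534073290)
n=4: (202447753299,23534073290)∘(3699,430) = (3699·202447753299+74·430·23534073290, 3699·23534073290+430·202447753299) = (1497708451540801,174105071018280)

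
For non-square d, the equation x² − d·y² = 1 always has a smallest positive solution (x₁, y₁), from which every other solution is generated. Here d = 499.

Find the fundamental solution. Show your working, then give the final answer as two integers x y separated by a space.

4490 201

√499 = [22; 2,1,21,1,2,44, …], period ℓ=6 (even) → k=5
a_0=22:  p_0=22·1+0=22,  q_0=22·0+1=1
…
a_2=1:  p_2=1·45+22=67,  q_2=1·2+1=3
…
a_4=1:  p_4=1·1452+67=1519,  q_4=1·65+3=68
a_5=2:  p_5=2·1519+1452=4490,  q_5=2·68+65=201
fundamental: x₁=4490, y₁=201  (since 20160100 − 499·40401 = 1)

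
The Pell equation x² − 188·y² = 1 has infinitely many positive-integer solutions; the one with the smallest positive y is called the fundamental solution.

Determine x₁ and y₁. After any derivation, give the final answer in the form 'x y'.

4607 336

d=188: √d = [13; 1,2,2,6,2,2,1,26] (ℓ=8, even), read p_7/q_7
k=0  a_k=13  p_k/q_k = 13/1
k=1  a_k=1  p_k/q_k = 14/1
k=2  a_k=2  p_k/q_k = 41/3
k=3  a_k=2  p_k/q_k = 96/7
…
k=6  a_k=2  p_k/q_k = 3277/239
k=7  a_k=1  p_k/q_k = 4607/336
fundamental: x₁=4607, y₁=336  (since 21224449 − 188·112896 = 1)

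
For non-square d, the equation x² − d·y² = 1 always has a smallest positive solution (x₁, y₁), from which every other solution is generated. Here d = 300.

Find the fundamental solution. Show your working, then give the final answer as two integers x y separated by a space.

√300 = [17; 3,8,3,34, …], period ℓ=4 (even) → k=3
k=0  a_k=17  p_k/q_k = 17/1
k=1  a_k=3  p_k/q_k = 52/3
k=2  a_k=8  p_k/q_k = 433/25
k=3  a_k=3  p_k/q_k = 1351/78
fundamental: x₁=1351, y₁=78  (since 1825201 − 300·6084 = 1)

1351 78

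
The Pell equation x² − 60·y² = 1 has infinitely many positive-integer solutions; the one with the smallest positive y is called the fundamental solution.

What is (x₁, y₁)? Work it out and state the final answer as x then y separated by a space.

[7; 1,2,1,14] for √60; ℓ=4 ⇒ convergent index 3
a_0=7:  p_0=7·1+0=7,  q_0=7·0+1=1
a_1=1:  p_1=1·7+1=8,  q_1=1·1+0=1
a_2=2:  p_2=2·8+7=23,  q_2=2·1+1=3
a_3=1:  p_3=1·23+8=31,  q_3=1·3+1=4
(x₁, y₁) = (31, 4);  31² − 60·4² = 1 ✓

31 4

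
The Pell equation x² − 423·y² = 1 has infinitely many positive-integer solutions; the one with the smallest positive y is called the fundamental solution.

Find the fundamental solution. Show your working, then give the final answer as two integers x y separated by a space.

√423 → a₀=20, period (1,1,3,4,3,1,1,40); ℓ=8 even so k=7
i=0: a=20 ⇒ p=20, q=1
…
i=5: a=3 ⇒ p=1995, q=97
i=6: a=1 ⇒ p=2612, q=127
i=7: a=1 ⇒ p=4607, q=224
(x₁, y₁) = (4607, 224);  4607² − 423·224² = 1 ✓

4607 224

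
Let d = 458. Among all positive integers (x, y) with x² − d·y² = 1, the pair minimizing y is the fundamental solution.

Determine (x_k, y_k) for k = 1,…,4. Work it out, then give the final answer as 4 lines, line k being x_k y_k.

22899 1070
1048728401 49003860
48029663286099 2244278779210
2199662518128033601 102783479481255720

√458 = [21; 2,2,42, …], period ℓ=3 (odd) → k=5
step 0: (21, 1)  from 21·(1,0) + (0,1)
step 1: (43, 2)  from 2·(21,1) + (1,0)
step 2: (107, 5)  from 2·(43,2) + (21,1)
…
step 4: (9181, 429)  from 2·(4537,212) + (107,5)
step 5: (22899, 1070)  from 2·(9181,429) + (4537,212)
(x₁, y₁) = (22899, 1070);  22899² − 458·1070² = 1 ✓
k=2:  x_2 = 22899·22899+458·1070·1070 = 1048728401,  y_2 = 22899·1070+1070·22899 = 49003860
k=3:  x_3 = 22899·1048728401+458·1070·49003860 = 48029663286099,  y_3 = 22899·49003860+1070·1048728401 = 2244278779210
k=4:  x_4 = 22899·48029663286099+458·1070·2244278779210 = 2199662518128033601,  y_4 = 22899·2244278779210+1070·48029663286099 = 102783479481255720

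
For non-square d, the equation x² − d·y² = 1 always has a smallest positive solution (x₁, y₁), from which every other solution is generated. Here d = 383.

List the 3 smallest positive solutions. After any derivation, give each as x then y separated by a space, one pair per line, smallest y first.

18768 959
704475647 35997024
26443197867024 1351184291905

√383 = [19; 1,1,3,19,3,1,1,38, …], period ℓ=8 (even) → k=7
a_0=19:  p_0=19·1+0=19,  q_0=19·0+1=1
a_1=1:  p_1=1·19+1=20,  q_1=1·1+0=1
a_2=1:  p_2=1·20+19=39,  q_2=1·1+1=2
…
a_4=19:  p_4=19·137+39=2642,  q_4=19·7+2=135
…
a_6=1:  p_6=1·8063+2642=10705,  q_6=1·412+135=547
a_7=1:  p_7=1·10705+8063=18768,  q_7=1·547+412=959
fundamental: x₁=18768, y₁=959  (since 352237824 − 383·919681 = 1)
n=2: (18768,959)∘(18768,959) = (18768·18768+383·959·959, 18768·959+959·18768) = (704475647,35997024)
n=3: (704475647,35997024)∘(18768,959) = (18768·704475647+383·959·35997024, 18768·35997024+959·704475647) = (26443197867024,1351184291905)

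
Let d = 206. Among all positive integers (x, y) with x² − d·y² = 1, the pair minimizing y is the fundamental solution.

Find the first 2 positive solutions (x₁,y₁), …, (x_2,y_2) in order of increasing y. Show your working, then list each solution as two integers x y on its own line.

59535 4148
7088832449 493902360

d=206: √d = [14; 2,1,5,14,5,1,2,28] (ℓ=8, even), read p_7/q_7
step 0: (14, 1)  from 14·(1,0) + (0,1)
step 1: (29, 2)  from 2·(14,1) + (1,0)
step 2: (43, 3)  from 1·(29,2) + (14,1)
step 3: (244, 17)  from 5·(43,3) + (29,2)
step 4: (3459, 241)  from 14·(244,17) + (43,3)
step 5: (17539, 1222)  from 5·(3459,241) + (244,17)
step 6: (20998, 1463)  from 1·(17539,1222) + (3459,241)
step 7: (59535, 4148)  from 2·(20998,1463) + (17539,1222)
fundamental: x₁=59535, y₁=4148  (since 3544416225 − 206·17205904 = 1)
k=2:  x_2 = 59535·59535+206·4148·4148 = 7088832449,  y_2 = 59535·4148+4148·59535 = 493902360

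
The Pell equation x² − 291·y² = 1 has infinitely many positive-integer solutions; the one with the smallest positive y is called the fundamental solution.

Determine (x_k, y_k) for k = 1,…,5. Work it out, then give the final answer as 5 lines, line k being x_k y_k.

290 17
168199 9860
97555130 5718783
56581807201 3316884280
32817350621450 1923787163617

√291 = [17; 17,34, …], period ℓ=2 (even) → k=1
k=0  a_k=17  p_k/q_k = 17/1
k=1  a_k=17  p_k/q_k = 290/17
fundamental: x₁=290, y₁=17  (since 84100 − 291·289 = 1)
(x_2, y_2) = (290·290 + 291·17·17, 290·17 + 17·290) = (168199, 9860)
(x_3, y_3) = (290·168199 + 291·17·9860, 290·9860 + 17·168199) = (97555130, 5718783)
(x_4, y_4) = (290·97555130 + 291·17·5718783, 290·5718783 + 17·97555130) = (56581807201, 3316884280)
(x_5, y_5) = (290·56581807201 + 291·17·3316884280, 290·3316884280 + 17·56581807201) = (32817350621450, 1923787163617)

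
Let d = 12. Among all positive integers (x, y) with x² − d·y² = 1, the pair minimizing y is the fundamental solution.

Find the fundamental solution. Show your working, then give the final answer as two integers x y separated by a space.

√12 = [3; 2,6, …], period ℓ=2 (even) → k=1
a_0=3:  p_0=3·1+0=3,  q_0=3·0+1=1
a_1=2:  p_1=2·3+1=7,  q_1=2·1+0=2
fundamental: x₁=7, y₁=2  (since 49 − 12·4 = 1)

7 2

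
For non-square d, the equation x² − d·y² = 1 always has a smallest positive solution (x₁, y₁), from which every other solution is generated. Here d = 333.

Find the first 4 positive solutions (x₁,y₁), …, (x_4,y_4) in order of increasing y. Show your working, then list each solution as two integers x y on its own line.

73 4
10657 584
1555849 85260
227143297 12447376

[18; 4,36] for √333; ℓ=2 ⇒ convergent index 1
step 0: (18, 1)  from 18·(1,0) + (0,1)
step 1: (73, 4)  from 4·(18,1) + (1,0)
(x₁, y₁) = (73, 4);  73² − 333·4² = 1 ✓
k=2:  x_2 = 73·73+333·4·4 = 10657,  y_2 = 73·4+4·73 = 584
k=3:  x_3 = 73·10657+333·4·584 = 1555849,  y_3 = 73·584+4·10657 = 85260
k=4:  x_4 = 73·1555849+333·4·85260 = 227143297,  y_4 = 73·85260+4·1555849 = 12447376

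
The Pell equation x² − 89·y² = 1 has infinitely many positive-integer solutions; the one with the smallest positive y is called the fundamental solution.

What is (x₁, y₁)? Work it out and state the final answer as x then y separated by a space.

500001 53000

d=89: √d = [9; 2,3,3,2,18] (ℓ=5, odd), read p_9/q_9
k=0  a_k=9  p_k/q_k = 9/1
…
k=2  a_k=3  p_k/q_k = 66/7
k=3  a_k=3  p_k/q_k = 217/23
k=4  a_k=2  p_k/q_k = 500/53
k=5  a_k=18  p_k/q_k = 9217/977
k=6  a_k=2  p_k/q_k = 18934/2007
…
k=8  a_k=3  p_k/q_k = 216991/23001
k=9  a_k=2  p_k/q_k = 500001/53000
(x₁, y₁) = (500001, 53000);  500001² − 89·53000² = 1 ✓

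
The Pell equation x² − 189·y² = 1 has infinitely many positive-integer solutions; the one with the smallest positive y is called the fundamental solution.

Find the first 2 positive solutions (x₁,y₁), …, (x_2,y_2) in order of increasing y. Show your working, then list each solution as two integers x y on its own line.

55 4
6049 440

d=189: √d = [13; 1,2,1,26] (ℓ=4, even), read p_3/q_3
a_0=13:  p_0=13·1+0=13,  q_0=13·0+1=1
a_1=1:  p_1=1·13+1=14,  q_1=1·1+0=1
a_2=2:  p_2=2·14+13=41,  q_2=2·1+1=3
a_3=1:  p_3=1·41+14=55,  q_3=1·3+1=4
→ (55, 4).  Check: 55²=3025, 189·4²=3024, difference 1.
k=2:  x_2 = 55·55+189·4·4 = 6049,  y_2 = 55·4+4·55 = 440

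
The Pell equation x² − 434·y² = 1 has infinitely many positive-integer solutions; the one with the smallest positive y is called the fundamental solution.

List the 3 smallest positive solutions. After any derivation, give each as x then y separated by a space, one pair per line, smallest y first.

[20; 1,4,1,40] for √434; ℓ=4 ⇒ convergent index 3
step 0: (20, 1)  from 20·(1,0) + (0,1)
step 1: (21, 1)  from 1·(20,1) + (1,0)
step 2: (104, 5)  from 4·(21,1) + (20,1)
step 3: (125, 6)  from 1·(104,5) + (21,1)
fundamental: x₁=125, y₁=6  (since 15625 − 434·36 = 1)
k=2:  x_2 = 125·125+434·6·6 = 31249,  y_2 = 125·6+6·125 = 1500
k=3:  x_3 = 125·31249+434·6·1500 = 7812125,  y_3 = 125·1500+6·31249 = 374994

125 6
31249 1500
7812125 374994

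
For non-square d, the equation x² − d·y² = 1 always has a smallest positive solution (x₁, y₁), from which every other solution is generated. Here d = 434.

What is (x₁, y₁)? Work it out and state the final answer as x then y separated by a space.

125 6

√434 → a₀=20, period (1,4,1,40); ℓ=4 even so k=3
i=0: a=20 ⇒ p=20, q=1
…
i=2: a=4 ⇒ p=104, q=5
i=3: a=1 ⇒ p=125, q=6
fundamental: x₁=125, y₁=6  (since 15625 − 434·36 = 1)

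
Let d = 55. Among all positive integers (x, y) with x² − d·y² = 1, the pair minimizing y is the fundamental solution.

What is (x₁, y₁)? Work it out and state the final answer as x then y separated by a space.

[7; 2,2,2,14] for √55; ℓ=4 ⇒ convergent index 3
k=0  a_k=7  p_k/q_k = 7/1
k=1  a_k=2  p_k/q_k = 15/2
k=2  a_k=2  p_k/q_k = 37/5
k=3  a_k=2  p_k/q_k = 89/12
(x₁, y₁) = (89, 12);  89² − 55·12² = 1 ✓

89 12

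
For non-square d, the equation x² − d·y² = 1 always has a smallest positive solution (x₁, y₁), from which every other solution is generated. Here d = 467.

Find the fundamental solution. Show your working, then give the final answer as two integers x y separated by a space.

1625626 75225

d=467: √d = [21; 1,1,1,1,3,…,1,1,42] (ℓ=14, even), read p_13/q_13
step 0: (21, 1)  from 21·(1,0) + (0,1)
…
step 2: (43, 2)  from 1·(22,1) + (21,1)
step 3: (65, 3)  from 1·(43,2) + (22,1)
…
step 7: (27164, 1257)  from 21·(1275,59) + (389,18)
…
step 10: (358232, 16577)  from 1·(275465,12747) + (82767,3830)
step 11: (633697, 29324)  from 1·(358232,16577) + (275465,12747)
step 12: (991929, 45901)  from 1·(633697,29324) + (358232,16577)
step 13: (1625626, 75225)  from 1·(991929,45901) + (633697,29324)
fundamental: x₁=1625626, y₁=75225  (since 2642659891876 − 467·5658800625 = 1)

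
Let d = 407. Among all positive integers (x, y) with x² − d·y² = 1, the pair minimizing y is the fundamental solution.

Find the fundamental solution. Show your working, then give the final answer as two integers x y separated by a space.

[20; 5,1,2,1,5,40] for √407; ℓ=6 ⇒ convergent index 5
i=0: a=20 ⇒ p=20, q=1
…
i=2: a=1 ⇒ p=121, q=6
…
i=4: a=1 ⇒ p=464, q=23
i=5: a=5 ⇒ p=2663, q=132
→ (2663, 132).  Check: 2663²=7091569, 407·132²=7091568, difference 1.

2663 132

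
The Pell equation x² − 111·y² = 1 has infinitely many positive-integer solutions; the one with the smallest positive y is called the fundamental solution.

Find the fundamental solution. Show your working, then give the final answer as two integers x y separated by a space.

d=111: √d = [10; 1,1,6,1,1,20] (ℓ=6, even), read p_5/q_5
step 0: (10, 1)  from 10·(1,0) + (0,1)
step 1: (11, 1)  from 1·(10,1) + (1,0)
…
step 4: (158, 15)  from 1·(137,13) + (21,2)
step 5: (295, 28)  from 1·(158,15) + (137,13)
fundamental: x₁=295, y₁=28  (since 87025 − 111·784 = 1)

295 28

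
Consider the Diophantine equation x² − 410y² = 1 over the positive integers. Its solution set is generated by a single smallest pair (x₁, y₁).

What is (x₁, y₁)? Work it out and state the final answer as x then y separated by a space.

81 4

d=410: √d = [20; 4,40] (ℓ=2, even), read p_1/q_1
step 0: (20, 1)  from 20·(1,0) + (0,1)
step 1: (81, 4)  from 4·(20,1) + (1,0)
→ (81, 4).  Check: 81²=6561, 410·4²=6560, difference 1.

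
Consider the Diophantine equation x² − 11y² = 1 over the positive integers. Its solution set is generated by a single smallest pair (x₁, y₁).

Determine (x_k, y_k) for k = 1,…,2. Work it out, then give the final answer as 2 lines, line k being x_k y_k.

[3; 3,6] for √11; ℓ=2 ⇒ convergent index 1
step 0: (3, 1)  from 3·(1,0) + (0,1)
step 1: (10, 3)  from 3·(3,1) + (1,0)
(x₁, y₁) = (10, 3);  10² − 11·3² = 1 ✓
k=2:  x_2 = 10·10+11·3·3 = 199,  y_2 = 10·3+3·10 = 60

10 3
199 60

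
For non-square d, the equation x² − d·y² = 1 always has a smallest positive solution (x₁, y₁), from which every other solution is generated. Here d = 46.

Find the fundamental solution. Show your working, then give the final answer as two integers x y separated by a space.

24335 3588

[6; 1,3,1,1,2,6,2,1,1,3,1,12] for √46; ℓ=12 ⇒ convergent index 11
a_0=6:  p_0=6·1+0=6,  q_0=6·0+1=1
…
a_2=3:  p_2=3·7+6=27,  q_2=3·1+1=4
a_3=1:  p_3=1·27+7=34,  q_3=1·4+1=5
a_4=1:  p_4=1·34+27=61,  q_4=1·5+4=9
a_5=2:  p_5=2·61+34=156,  q_5=2·9+5=23
a_6=6:  p_6=6·156+61=997,  q_6=6·23+9=147
…
a_8=1:  p_8=1·2150+997=3147,  q_8=1·317+147=464
a_9=1:  p_9=1·3147+2150=5297,  q_9=1·464+317=781
a_10=3:  p_10=3·5297+3147=19038,  q_10=3·781+464=2807
a_11=1:  p_11=1·19038+5297=24335,  q_11=1·2807+781=3588
(x₁, y₁) = (24335, 3588);  24335² − 46·3588² = 1 ✓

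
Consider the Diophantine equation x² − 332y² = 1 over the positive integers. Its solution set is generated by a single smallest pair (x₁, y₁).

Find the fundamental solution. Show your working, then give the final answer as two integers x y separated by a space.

13447 738

√332 = [18; 4,1,1,8,1,1,4,36, …], period ℓ=8 (even) → k=7
step 0: (18, 1)  from 18·(1,0) + (0,1)
…
step 2: (91, 5)  from 1·(73,4) + (18,1)
step 3: (164, 9)  from 1·(91,5) + (73,4)
step 4: (1403, 77)  from 8·(164,9) + (91,5)
…
step 6: (2970, 163)  from 1·(1567,86) + (1403,77)
step 7: (13447, 738)  from 4·(2970,163) + (1567,86)
(x₁, y₁) = (13447, 738);  13447² − 332·738² = 1 ✓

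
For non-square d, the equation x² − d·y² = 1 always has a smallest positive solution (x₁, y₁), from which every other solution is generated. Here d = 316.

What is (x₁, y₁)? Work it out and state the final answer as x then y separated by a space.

12799 720

√316 → a₀=17, period (1,3,2,8,2,3,1,34); ℓ=8 even so k=7
k=0  a_k=17  p_k/q_k = 17/1
k=1  a_k=1  p_k/q_k = 18/1
k=2  a_k=3  p_k/q_k = 71/4
k=3  a_k=2  p_k/q_k = 160/9
k=4  a_k=8  p_k/q_k = 1351/76
k=5  a_k=2  p_k/q_k = 2862/161
k=6  a_k=3  p_k/q_k = 9937/559
k=7  a_k=1  p_k/q_k = 12799/720
(x₁, y₁) = (12799, 720);  12799² − 316·720² = 1 ✓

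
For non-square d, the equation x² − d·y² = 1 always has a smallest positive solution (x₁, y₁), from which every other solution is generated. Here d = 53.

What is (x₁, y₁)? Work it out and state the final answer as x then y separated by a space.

66249 9100

√53 = [7; 3,1,1,3,14, …], period ℓ=5 (odd) → k=9
a_0=7:  p_0=7·1+0=7,  q_0=7·0+1=1
…
a_2=1:  p_2=1·22+7=29,  q_2=1·3+1=4
a_3=1:  p_3=1·29+22=51,  q_3=1·4+3=7
a_4=3:  p_4=3·51+29=182,  q_4=3·7+4=25
a_5=14:  p_5=14·182+51=2599,  q_5=14·25+7=357
a_6=3:  p_6=3·2599+182=7979,  q_6=3·357+25=1096
…
a_8=1:  p_8=1·10578+7979=18557,  q_8=1·1453+1096=2549
a_9=3:  p_9=3·18557+10578=66249,  q_9=3·2549+1453=9100
(x₁, y₁) = (66249, 9100);  66249² − 53·9100² = 1 ✓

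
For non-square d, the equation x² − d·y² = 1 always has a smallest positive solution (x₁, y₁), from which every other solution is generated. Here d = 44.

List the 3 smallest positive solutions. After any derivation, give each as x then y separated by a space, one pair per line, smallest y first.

√44 = [6; 1,1,1,2,1,1,1,12, …], period ℓ=8 (even) → k=7
step 0: (6, 1)  from 6·(1,0) + (0,1)
…
step 2: (13, 2)  from 1·(7,1) + (6,1)
step 3: (20, 3)  from 1·(13,2) + (7,1)
…
step 5: (73, 11)  from 1·(53,8) + (20,3)
step 6: (126, 19)  from 1·(73,11) + (53,8)
step 7: (199, 30)  from 1·(126,19) + (73,11)
fundamental: x₁=199, y₁=30  (since 39601 − 44·900 = 1)
(x_2, y_2) = (199·199 + 44·30·30, 199·30 + 30·199) = (79201, 11940)
(x_3, y_3) = (199·79201 + 44·30·11940, 199·11940 + 30·79201) = (31521799, 4752090)

199 30
79201 11940
31521799 4752090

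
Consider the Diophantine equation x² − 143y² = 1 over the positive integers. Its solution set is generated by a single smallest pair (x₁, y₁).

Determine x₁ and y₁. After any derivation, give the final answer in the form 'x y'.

[11; 1,22] for √143; ℓ=2 ⇒ convergent index 1
step 0: (11, 1)  from 11·(1,0) + (0,1)
step 1: (12, 1)  from 1·(11,1) + (1,0)
(x₁, y₁) = (12, 1);  12² − 143·1² = 1 ✓

12 1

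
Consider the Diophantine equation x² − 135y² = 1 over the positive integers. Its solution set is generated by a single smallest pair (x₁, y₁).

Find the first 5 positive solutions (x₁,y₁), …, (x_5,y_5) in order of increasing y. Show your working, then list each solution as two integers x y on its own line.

√135 = [11; 1,1,1,1,1,1,1,22, …], period ℓ=8 (even) → k=7
step 0: (11, 1)  from 11·(1,0) + (0,1)
step 1: (12, 1)  from 1·(11,1) + (1,0)
step 2: (23, 2)  from 1·(12,1) + (11,1)
…
step 4: (58, 5)  from 1·(35,3) + (23,2)
step 5: (93, 8)  from 1·(58,5) + (35,3)
step 6: (151, 13)  from 1·(93,8) + (58,5)
step 7: (244, 21)  from 1·(151,13) + (93,8)
(x₁, y₁) = (244, 21);  244² − 135·21² = 1 ✓
(x_2, y_2) = (244·244 + 135·21·21, 244·21 + 21·244) = (119071, 10248)
(x_3, y_3) = (244·119071 + 135·21·10248, 244·10248 + 21·119071) = (58106404, 5001003)
(x_4, y_4) = (244·58106404 + 135·21·5001003, 244·5001003 + 21·58106404) = (28355806081, 2440479216)
(x_5, y_5) = (244·28355806081 + 135·21·2440479216, 244·2440479216 + 21·28355806081) = (13837575261124, 1190948856405)

244 21
119071 10248
58106404 5001003
28355806081 2440479216
13837575261124 1190948856405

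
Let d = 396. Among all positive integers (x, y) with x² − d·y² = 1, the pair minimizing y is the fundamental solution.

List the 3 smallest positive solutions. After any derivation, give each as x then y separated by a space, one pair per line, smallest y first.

199 10
79201 3980
31521799 1584030

√396 → a₀=19, period (1,8,1,38); ℓ=4 even so k=3
step 0: (19, 1)  from 19·(1,0) + (0,1)
step 1: (20, 1)  from 1·(19,1) + (1,0)
step 2: (179, 9)  from 8·(20,1) + (19,1)
step 3: (199, 10)  from 1·(179,9) + (20,1)
(x₁, y₁) = (199, 10);  199² − 396·10² = 1 ✓
(199+10√396)^2 = 79201 + 3980√396
(199+10√396)^3 = 31521799 + 1584030√396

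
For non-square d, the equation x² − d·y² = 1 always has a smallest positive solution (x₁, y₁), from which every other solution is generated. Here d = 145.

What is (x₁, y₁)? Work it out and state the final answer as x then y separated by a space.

289 24

d=145: √d = [12; 24] (ℓ=1, odd), read p_1/q_1
i=0: a=12 ⇒ p=12, q=1
i=1: a=24 ⇒ p=289, q=24
fundamental: x₁=289, y₁=24  (since 83521 − 145·576 = 1)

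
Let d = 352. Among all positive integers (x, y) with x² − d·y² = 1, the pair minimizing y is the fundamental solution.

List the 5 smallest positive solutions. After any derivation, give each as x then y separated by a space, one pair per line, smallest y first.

d=352: √d = [18; 1,3,5,9,5,3,1,36] (ℓ=8, even), read p_7/q_7
k=0  a_k=18  p_k/q_k = 18/1
k=1  a_k=1  p_k/q_k = 19/1
k=2  a_k=3  p_k/q_k = 75/4
…
k=5  a_k=5  p_k/q_k = 18499/986
k=6  a_k=3  p_k/q_k = 59118/3151
k=7  a_k=1  p_k/q_k = 77617/4137
fundamental: x₁=77617, y₁=4137  (since 6024398689 − 352·17114769 = 1)
(x_2, y_2) = (77617·77617 + 352·4137·4137, 77617·4137 + 4137·77617) = (12048797377, 642203058)
(x_3, y_3) = (77617·12048797377 + 352·4137·642203058, 77617·642203058 + 4137·12048797377) = (1870383011943601, 99691749501435)
(x_4, y_4) = (77617·1870383011943601 + 352·4137·99691749501435, 77617·99691749501435 + 4137·1870383011943601) = (290347036464004160257, 15475549041463557732)
(x_5, y_5) = (77617·290347036464004160257 + 352·4137·15475549041463557732, 77617·15475549041463557732 + 4137·290347036464004160257) = (45071731856582838801391537, 2402331379802862171467853)

77617 4137
12048797377 642203058
1870383011943601 99691749501435
290347036464004160257 15475549041463557732
45071731856582838801391537 2402331379802862171467853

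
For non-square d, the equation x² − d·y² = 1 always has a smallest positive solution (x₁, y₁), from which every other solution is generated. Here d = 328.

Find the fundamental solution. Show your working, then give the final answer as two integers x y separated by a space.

163 9

√328 → a₀=18, period (9,36); ℓ=2 even so k=1
i=0: a=18 ⇒ p=18, q=1
i=1: a=9 ⇒ p=163, q=9
fundamental: x₁=163, y₁=9  (since 26569 − 328·81 = 1)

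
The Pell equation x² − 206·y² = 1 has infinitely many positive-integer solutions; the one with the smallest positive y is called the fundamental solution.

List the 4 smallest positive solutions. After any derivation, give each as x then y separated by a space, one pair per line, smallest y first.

√206 → a₀=14, period (2,1,5,14,5,1,2,28); ℓ=8 even so k=7
k=0  a_k=14  p_k/q_k = 14/1
…
k=2  a_k=1  p_k/q_k = 43/3
k=3  a_k=5  p_k/q_k = 244/17
k=4  a_k=14  p_k/q_k = 3459/241
k=5  a_k=5  p_k/q_k = 17539/1222
k=6  a_k=1  p_k/q_k = 20998/1463
k=7  a_k=2  p_k/q_k = 59535/4148
fundamental: x₁=59535, y₁=4148  (since 3544416225 − 206·17205904 = 1)
(59535+4148√206)^2 = 7088832449 + 493902360√206
(59535+4148√206)^3 = 844067279642895 + 58808954001052√206
(59535+4148√206)^4 = 100503090979990675201 + 7002382152411359280√206

59535 4148
7088832449 493902360
844067279642895 58808954001052
100503090979990675201 7002382152411359280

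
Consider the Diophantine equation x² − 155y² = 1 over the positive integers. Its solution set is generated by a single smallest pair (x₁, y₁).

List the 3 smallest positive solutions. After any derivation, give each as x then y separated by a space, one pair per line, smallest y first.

√155 = [12; 2,4,2,24, …], period ℓ=4 (even) → k=3
k=0  a_k=12  p_k/q_k = 12/1
k=1  a_k=2  p_k/q_k = 25/2
k=2  a_k=4  p_k/q_k = 112/9
k=3  a_k=2  p_k/q_k = 249/20
→ (249, 20).  Check: 249²=62001, 155·20²=62000, difference 1.
(249+20√155)^2 = 124001 + 9960√155
(249+20√155)^3 = 61752249 + 4960060√155

249 20
124001 9960
61752249 4960060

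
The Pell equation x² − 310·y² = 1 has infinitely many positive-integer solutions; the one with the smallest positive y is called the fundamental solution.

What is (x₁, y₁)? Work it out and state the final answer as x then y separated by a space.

848719 48204

√310 = [17; 1,1,1,1,5,…,1,1,34, …], period ℓ=16 (even) → k=15
k=0  a_k=17  p_k/q_k = 17/1
…
k=3  a_k=1  p_k/q_k = 53/3
k=4  a_k=1  p_k/q_k = 88/5
…
k=7  a_k=1  p_k/q_k = 2060/117
k=8  a_k=2  p_k/q_k = 5687/323
k=9  a_k=1  p_k/q_k = 7747/440
…
k=12  a_k=1  p_k/q_k = 181315/10298
…
k=14  a_k=1  p_k/q_k = 515017/29251
k=15  a_k=1  p_k/q_k = 848719/48204
fundamental: x₁=848719, y₁=48204  (since 720323940961 − 310·2323625616 = 1)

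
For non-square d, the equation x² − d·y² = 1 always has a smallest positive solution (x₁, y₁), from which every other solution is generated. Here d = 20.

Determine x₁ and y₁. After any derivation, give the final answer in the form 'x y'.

9 2

d=20: √d = [4; 2,8] (ℓ=2, even), read p_1/q_1
i=0: a=4 ⇒ p=4, q=1
i=1: a=2 ⇒ p=9, q=2
(x₁, y₁) = (9, 2);  9² − 20·2² = 1 ✓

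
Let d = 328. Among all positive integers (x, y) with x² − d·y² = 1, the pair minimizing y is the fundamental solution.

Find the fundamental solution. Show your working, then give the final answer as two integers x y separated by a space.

√328 → a₀=18, period (9,36); ℓ=2 even so k=1
a_0=18:  p_0=18·1+0=18,  q_0=18·0+1=1
a_1=9:  p_1=9·18+1=163,  q_1=9·1+0=9
fundamental: x₁=163, y₁=9  (since 26569 − 328·81 = 1)

163 9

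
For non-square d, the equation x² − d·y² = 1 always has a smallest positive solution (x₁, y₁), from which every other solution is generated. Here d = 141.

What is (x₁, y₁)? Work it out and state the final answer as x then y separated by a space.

95 8

[11; 1,6,1,22] for √141; ℓ=4 ⇒ convergent index 3
a_0=11:  p_0=11·1+0=11,  q_0=11·0+1=1
…
a_2=6:  p_2=6·12+11=83,  q_2=6·1+1=7
a_3=1:  p_3=1·83+12=95,  q_3=1·7+1=8
fundamental: x₁=95, y₁=8  (since 9025 − 141·64 = 1)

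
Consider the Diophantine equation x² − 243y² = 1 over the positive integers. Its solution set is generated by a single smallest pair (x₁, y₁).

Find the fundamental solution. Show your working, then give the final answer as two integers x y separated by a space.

√243 = [15; 1,1,2,3,15,3,2,1,1,30, …], period ℓ=10 (even) → k=9
i=0: a=15 ⇒ p=15, q=1
i=1: a=1 ⇒ p=16, q=1
i=2: a=1 ⇒ p=31, q=2
…
i=4: a=3 ⇒ p=265, q=17
…
i=8: a=1 ⇒ p=41325, q=2651
i=9: a=1 ⇒ p=70226, q=4505
fundamental: x₁=70226, y₁=4505  (since 4931691076 − 243·20295025 = 1)

70226 4505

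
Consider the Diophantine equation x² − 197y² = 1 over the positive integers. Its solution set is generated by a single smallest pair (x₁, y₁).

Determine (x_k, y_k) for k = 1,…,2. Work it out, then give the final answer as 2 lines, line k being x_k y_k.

d=197: √d = [14; 28] (ℓ=1, odd), read p_1/q_1
a_0=14:  p_0=14·1+0=14,  q_0=14·0+1=1
a_1=28:  p_1=28·14+1=393,  q_1=28·1+0=28
→ (393, 28).  Check: 393²=154449, 197·28²=154448, difference 1.
k=2:  x_2 = 393·393+197·28·28 = 308897,  y_2 = 393·28+28·393 = 22008

393 28
308897 22008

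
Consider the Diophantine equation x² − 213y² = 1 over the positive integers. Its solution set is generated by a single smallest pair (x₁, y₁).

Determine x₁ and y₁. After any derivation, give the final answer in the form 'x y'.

194399 13320

[14; 1,1,2,6,1,8,1,6,2,1,1,28] for √213; ℓ=12 ⇒ convergent index 11
i=0: a=14 ⇒ p=14, q=1
i=1: a=1 ⇒ p=15, q=1
i=2: a=1 ⇒ p=29, q=2
i=3: a=2 ⇒ p=73, q=5
…
i=5: a=1 ⇒ p=540, q=37
…
i=8: a=6 ⇒ p=36749, q=2518
i=9: a=2 ⇒ p=78825, q=5401
i=10: a=1 ⇒ p=115574, q=7919
i=11: a=1 ⇒ p=194399, q=13320
(x₁, y₁) = (194399, 13320);  194399² − 213·13320² = 1 ✓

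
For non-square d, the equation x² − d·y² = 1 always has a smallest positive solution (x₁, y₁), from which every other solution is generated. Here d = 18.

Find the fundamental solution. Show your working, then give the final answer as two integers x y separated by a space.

17 4

d=18: √d = [4; 4,8] (ℓ=2, even), read p_1/q_1
step 0: (4, 1)  from 4·(1,0) + (0,1)
step 1: (17, 4)  from 4·(4,1) + (1,0)
→ (17, 4).  Check: 17²=289, 18·4²=288, difference 1.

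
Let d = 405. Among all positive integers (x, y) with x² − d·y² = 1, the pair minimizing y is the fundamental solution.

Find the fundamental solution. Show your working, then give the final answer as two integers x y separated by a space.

√405 → a₀=20, period (8,40); ℓ=2 even so k=1
a_0=20:  p_0=20·1+0=20,  q_0=20·0+1=1
a_1=8:  p_1=8·20+1=161,  q_1=8·1+0=8
→ (161, 8).  Check: 161²=25921, 405·8²=25920, difference 1.

161 8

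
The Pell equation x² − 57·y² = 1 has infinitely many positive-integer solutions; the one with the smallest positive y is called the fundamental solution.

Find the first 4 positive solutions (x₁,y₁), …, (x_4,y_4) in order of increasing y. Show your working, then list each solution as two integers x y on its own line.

√57 = [7; 1,1,4,1,1,14, …], period ℓ=6 (even) → k=5
i=0: a=7 ⇒ p=7, q=1
i=1: a=1 ⇒ p=8, q=1
i=2: a=1 ⇒ p=15, q=2
i=3: a=4 ⇒ p=68, q=9
i=4: a=1 ⇒ p=83, q=11
i=5: a=1 ⇒ p=151, q=20
fundamental: x₁=151, y₁=20  (since 22801 − 57·400 = 1)
(x_2, y_2) = (151·151 + 57·20·20, 151·20 + 20·151) = (45601, 6040)
(x_3, y_3) = (151·45601 + 57·20·6040, 151·6040 + 20·45601) = (13771351, 1824060)
(x_4, y_4) = (151·13771351 + 57·20·1824060, 151·1824060 + 20·13771351) = (4158902401, 550860080)

151 20
45601 6040
13771351 1824060
4158902401 550860080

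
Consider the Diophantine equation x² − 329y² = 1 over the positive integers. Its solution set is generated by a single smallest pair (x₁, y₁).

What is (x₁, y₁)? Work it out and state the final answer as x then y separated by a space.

2376415 131016

d=329: √d = [18; 7,4,2,1,1,4,1,1,2,4,7,36] (ℓ=12, even), read p_11/q_11
k=0  a_k=18  p_k/q_k = 18/1
k=1  a_k=7  p_k/q_k = 127/7
k=2  a_k=4  p_k/q_k = 526/29
k=3  a_k=2  p_k/q_k = 1179/65
k=4  a_k=1  p_k/q_k = 1705/94
k=5  a_k=1  p_k/q_k = 2884/159
k=6  a_k=4  p_k/q_k = 13241/730
k=7  a_k=1  p_k/q_k = 16125/889
k=8  a_k=1  p_k/q_k = 29366/1619
k=9  a_k=2  p_k/q_k = 74857/4127
k=10  a_k=4  p_k/q_k = 328794/18127
k=11  a_k=7  p_k/q_k = 2376415/131016
fundamental: x₁=2376415, y₁=131016  (since 5647348252225 − 329·17165192256 = 1)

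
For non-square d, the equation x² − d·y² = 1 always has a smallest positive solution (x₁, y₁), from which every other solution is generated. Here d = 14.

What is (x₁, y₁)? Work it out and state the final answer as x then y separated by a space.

√14 = [3; 1,2,1,6, …], period ℓ=4 (even) → k=3
k=0  a_k=3  p_k/q_k = 3/1
…
k=2  a_k=2  p_k/q_k = 11/3
k=3  a_k=1  p_k/q_k = 15/4
(x₁, y₁) = (15, 4);  15² − 14·4² = 1 ✓

15 4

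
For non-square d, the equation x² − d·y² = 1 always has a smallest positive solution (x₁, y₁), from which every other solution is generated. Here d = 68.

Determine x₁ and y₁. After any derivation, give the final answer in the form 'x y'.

33 4

√68 = [8; 4,16, …], period ℓ=2 (even) → k=1
k=0  a_k=8  p_k/q_k = 8/1
k=1  a_k=4  p_k/q_k = 33/4
fundamental: x₁=33, y₁=4  (since 1089 − 68·16 = 1)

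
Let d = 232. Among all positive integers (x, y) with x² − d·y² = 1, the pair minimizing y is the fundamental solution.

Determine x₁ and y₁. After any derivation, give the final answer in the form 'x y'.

[15; 4,3,7,3,4,30] for √232; ℓ=6 ⇒ convergent index 5
i=0: a=15 ⇒ p=15, q=1
i=1: a=4 ⇒ p=61, q=4
…
i=3: a=7 ⇒ p=1447, q=95
i=4: a=3 ⇒ p=4539, q=298
i=5: a=4 ⇒ p=19603, q=1287
(x₁, y₁) = (19603, 1287);  19603² − 232·1287² = 1 ✓

19603 1287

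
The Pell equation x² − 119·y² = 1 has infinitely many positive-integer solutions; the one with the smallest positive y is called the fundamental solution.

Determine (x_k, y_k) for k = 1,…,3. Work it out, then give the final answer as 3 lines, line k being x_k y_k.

√119 → a₀=10, period (1,9,1,20); ℓ=4 even so k=3
k=0  a_k=10  p_k/q_k = 10/1
…
k=2  a_k=9  p_k/q_k = 109/10
k=3  a_k=1  p_k/q_k = 120/11
→ (120, 11).  Check: 120²=14400, 119·11²=14399, difference 1.
k=2:  x_2 = 120·120+119·11·11 = 28799,  y_2 = 120·11+11·120 = 2640
k=3:  x_3 = 120·28799+119·11·2640 = 6911640,  y_3 = 120·2640+11·28799 = 633589

120 11
28799 2640
6911640 633589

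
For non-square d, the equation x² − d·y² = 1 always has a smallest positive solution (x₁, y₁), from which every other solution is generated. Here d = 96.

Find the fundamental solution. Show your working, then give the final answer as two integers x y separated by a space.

49 5

√96 → a₀=9, period (1,3,1,18); ℓ=4 even so k=3
i=0: a=9 ⇒ p=9, q=1
…
i=2: a=3 ⇒ p=39, q=4
i=3: a=1 ⇒ p=49, q=5
→ (49, 5).  Check: 49²=2401, 96·5²=2400, difference 1.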